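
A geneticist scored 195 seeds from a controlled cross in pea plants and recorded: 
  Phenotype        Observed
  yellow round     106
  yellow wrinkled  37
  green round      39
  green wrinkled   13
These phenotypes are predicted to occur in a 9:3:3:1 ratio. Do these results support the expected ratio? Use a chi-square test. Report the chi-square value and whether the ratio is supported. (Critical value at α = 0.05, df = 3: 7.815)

0.346; consistent

Total ratio parts = 16. Expected numbers out of 195:
  yellow round: 195 × 9/16 = 109.6875
  yellow wrinkled: 195 × 3/16 = 36.5625
  green round: 195 × 3/16 = 36.5625
  green wrinkled: 195 × 1/16 = 12.1875
χ² = Σ (O − E)² / E
  yellow round: (106 − 109.6875)² / 109.6875 = 0.1240
  yellow wrinkled: (37 − 36.5625)² / 36.5625 = 0.0052
  green round: (39 − 36.5625)² / 36.5625 = 0.1625
  green wrinkled: (13 − 12.1875)² / 12.1875 = 0.0542
χ² = 0.1240 + 0.0052 + 0.1625 + 0.0542 = 0.3459 ≈ 0.346
Degrees of freedom = 4 − 1 = 3; critical value at α = 0.05 is 7.815.
Since 0.346 < 7.815, we fail to reject the null hypothesis — the data are consistent with the 9:3:3:1 ratio.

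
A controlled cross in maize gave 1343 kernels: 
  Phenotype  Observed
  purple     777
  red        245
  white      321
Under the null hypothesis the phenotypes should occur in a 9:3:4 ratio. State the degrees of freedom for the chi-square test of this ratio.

A goodness-of-fit test with 3 phenotype classes has df = 3 − 1 = 2.

2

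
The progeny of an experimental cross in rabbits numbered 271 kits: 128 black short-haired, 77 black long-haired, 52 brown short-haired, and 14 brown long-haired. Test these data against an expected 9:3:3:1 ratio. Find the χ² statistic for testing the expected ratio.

The 9:3:3:1 ratio has 16 parts, so with N = 271 the expected counts are:
  black short-haired: 271 × 9/16 = 152.4375
  black long-haired: 271 × 3/16 = 50.8125
  brown short-haired: 271 × 3/16 = 50.8125
  brown long-haired: 271 × 1/16 = 16.9375
χ² = Σ (O − E)² / E
  black short-haired: (128 − 152.4375)² / 152.4375 = 3.9176
  black long-haired: (77 − 50.8125)² / 50.8125 = 13.4964
  brown short-haired: (52 − 50.8125)² / 50.8125 = 0.0278
  brown long-haired: (14 − 16.9375)² / 16.9375 = 0.5095
χ² = 3.9176 + 13.4964 + 0.0278 + 0.5095 = 17.9513 ≈ 17.951

17.951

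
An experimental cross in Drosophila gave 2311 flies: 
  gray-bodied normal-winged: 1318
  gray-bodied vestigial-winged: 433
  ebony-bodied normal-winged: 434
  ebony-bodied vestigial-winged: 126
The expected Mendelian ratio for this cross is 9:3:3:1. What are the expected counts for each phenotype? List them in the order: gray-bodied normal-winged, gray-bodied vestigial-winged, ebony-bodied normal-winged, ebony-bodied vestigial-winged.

1299.9375, 433.3125, 433.3125, 144.4375

The 9:3:3:1 ratio has 16 parts, so with N = 2311 the expected counts are:
  gray-bodied normal-winged: 2311 × 9/16 = 1299.9375
  gray-bodied vestigial-winged: 2311 × 3/16 = 433.3125
  ebony-bodied normal-winged: 2311 × 3/16 = 433.3125
  ebony-bodied vestigial-winged: 2311 × 1/16 = 144.4375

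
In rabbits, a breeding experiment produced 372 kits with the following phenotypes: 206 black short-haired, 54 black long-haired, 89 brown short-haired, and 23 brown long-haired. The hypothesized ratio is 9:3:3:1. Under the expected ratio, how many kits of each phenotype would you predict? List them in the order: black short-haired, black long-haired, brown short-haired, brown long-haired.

209.25, 69.75, 69.75, 23.25

The 9:3:3:1 ratio has 16 parts, so with N = 372 the expected counts are:
  black short-haired: 372 × 9/16 = 209.25
  black long-haired: 372 × 3/16 = 69.75
  brown short-haired: 372 × 3/16 = 69.75
  brown long-haired: 372 × 1/16 = 23.25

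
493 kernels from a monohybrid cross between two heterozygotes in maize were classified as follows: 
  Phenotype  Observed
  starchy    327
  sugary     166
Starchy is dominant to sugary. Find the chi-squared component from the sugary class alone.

14.828

For a monohybrid cross between heterozygotes with complete dominance, the expected phenotypic ratio is 3:1.
Total ratio parts = 4. Expected numbers out of 493:
  starchy: 493 × 3/4 = 369.75
  sugary: 493 × 1/4 = 123.25
Contribution of sugary: (166 − 123.25)² / 123.25 = 14.8281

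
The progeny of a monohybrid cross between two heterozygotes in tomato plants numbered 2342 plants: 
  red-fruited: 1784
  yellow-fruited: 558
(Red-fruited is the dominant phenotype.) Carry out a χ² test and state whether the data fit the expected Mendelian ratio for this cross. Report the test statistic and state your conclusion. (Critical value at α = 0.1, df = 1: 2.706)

1.722; consistent

For a monohybrid cross between heterozygotes with complete dominance, the expected phenotypic ratio is 3:1.
The 3:1 ratio has 4 parts, so with N = 2342 the expected counts are:
  red-fruited: 2342 × 3/4 = 1756.5
  yellow-fruited: 2342 × 1/4 = 585.5
χ² = Σ (O − E)² / E
  red-fruited: (1784 − 1756.5)² / 1756.5 = 0.4305
  yellow-fruited: (558 − 585.5)² / 585.5 = 1.2916
χ² = 0.4305 + 1.2916 = 1.7221 ≈ 1.722
Degrees of freedom = 2 − 1 = 1; critical value at α = 0.1 is 2.706.
Since 1.722 < 2.706, we fail to reject the null hypothesis — the data are consistent with the 3:1 ratio.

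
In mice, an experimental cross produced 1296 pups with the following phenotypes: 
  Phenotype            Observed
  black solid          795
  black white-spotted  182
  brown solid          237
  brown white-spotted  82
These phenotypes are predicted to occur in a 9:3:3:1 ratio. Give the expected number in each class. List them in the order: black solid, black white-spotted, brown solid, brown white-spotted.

729, 243, 243, 81

Total ratio parts = 16. Expected numbers out of 1296:
  black solid: 1296 × 9/16 = 729
  black white-spotted: 1296 × 3/16 = 243
  brown solid: 1296 × 3/16 = 243
  brown white-spotted: 1296 × 1/16 = 81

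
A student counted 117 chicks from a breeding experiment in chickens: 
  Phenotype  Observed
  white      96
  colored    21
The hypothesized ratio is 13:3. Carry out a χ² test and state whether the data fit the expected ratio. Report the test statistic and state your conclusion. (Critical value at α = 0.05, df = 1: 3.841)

0.049; consistent

Under the 13:3 hypothesis (Σ ratio = 16, N = 117):
  white: 117 × 13/16 = 95.0625
  colored: 117 × 3/16 = 21.9375
χ² = Σ (O − E)² / E
  white: (96 − 95.0625)² / 95.0625 = 0.0092
  colored: (21 − 21.9375)² / 21.9375 = 0.0401
χ² = 0.0092 + 0.0401 = 0.0493 ≈ 0.049
Degrees of freedom = 2 − 1 = 1; critical value at α = 0.05 is 3.841.
Since 0.049 < 3.841, we fail to reject the null hypothesis — the data are consistent with the 13:3 ratio.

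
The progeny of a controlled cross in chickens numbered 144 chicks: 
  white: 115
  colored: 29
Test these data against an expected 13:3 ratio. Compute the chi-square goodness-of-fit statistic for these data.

Under the 13:3 hypothesis (Σ ratio = 16, N = 144):
  white: 144 × 13/16 = 117
  colored: 144 × 3/16 = 27
χ² = Σ (O − E)² / E
  white: (115 − 117)² / 117 = 0.0342
  colored: (29 − 27)² / 27 = 0.1481
χ² = 0.0342 + 0.1481 = 0.1823 ≈ 0.182

0.182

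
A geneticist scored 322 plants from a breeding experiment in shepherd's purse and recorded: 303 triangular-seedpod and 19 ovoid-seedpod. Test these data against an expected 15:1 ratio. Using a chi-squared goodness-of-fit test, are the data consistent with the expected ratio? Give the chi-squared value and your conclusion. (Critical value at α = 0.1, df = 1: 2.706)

Expected counts for N = 322 under a 15:1 ratio (total parts = 16):
  triangular-seedpod: 322 × 15/16 = 301.875
  ovoid-seedpod: 322 × 1/16 = 20.125
χ² = Σ (O − E)² / E
  triangular-seedpod: (303 − 301.875)² / 301.875 = 0.0042
  ovoid-seedpod: (19 − 20.125)² / 20.125 = 0.0629
χ² = 0.0042 + 0.0629 = 0.0671 ≈ 0.067
Degrees of freedom = 2 − 1 = 1; critical value at α = 0.1 is 2.706.
Since 0.067 < 2.706, we fail to reject the null hypothesis — the data are consistent with the 15:1 ratio.

0.067; consistent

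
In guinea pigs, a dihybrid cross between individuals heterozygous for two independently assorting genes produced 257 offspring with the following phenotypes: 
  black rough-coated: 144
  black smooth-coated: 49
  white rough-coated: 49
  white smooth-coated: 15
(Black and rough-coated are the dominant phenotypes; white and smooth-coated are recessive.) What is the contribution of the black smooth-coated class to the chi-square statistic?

A dihybrid F₂ with independent assortment and complete dominance at both loci gives a 9:3:3:1 phenotypic ratio.
Under the 9:3:3:1 hypothesis (Σ ratio = 16, N = 257):
  black rough-coated: 257 × 9/16 = 144.5625
  black smooth-coated: 257 × 3/16 = 48.1875
  white rough-coated: 257 × 3/16 = 48.1875
  white smooth-coated: 257 × 1/16 = 16.0625
Contribution of black smooth-coated: (49 − 48.1875)² / 48.1875 = 0.0137

0.014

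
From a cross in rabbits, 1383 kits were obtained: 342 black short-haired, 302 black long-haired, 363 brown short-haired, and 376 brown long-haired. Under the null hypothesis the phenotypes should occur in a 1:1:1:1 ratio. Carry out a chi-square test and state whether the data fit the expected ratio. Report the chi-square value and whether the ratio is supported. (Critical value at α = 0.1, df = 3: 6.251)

The 1:1:1:1 ratio has 4 parts, so with N = 1383 the expected counts are:
  black short-haired: 1383 × 1/4 = 345.75
  black long-haired: 1383 × 1/4 = 345.75
  brown short-haired: 1383 × 1/4 = 345.75
  brown long-haired: 1383 × 1/4 = 345.75
χ² = Σ (O − E)² / E
  black short-haired: (342 − 345.75)² / 345.75 = 0.0407
  black long-haired: (302 − 345.75)² / 345.75 = 5.5360
  brown short-haired: (363 − 345.75)² / 345.75 = 0.8606
  brown long-haired: (376 − 345.75)² / 345.75 = 2.6466
χ² = 0.0407 + 5.5360 + 0.8606 + 2.6466 = 9.0839 ≈ 9.084
Degrees of freedom = 4 − 1 = 3; critical value at α = 0.1 is 6.251.
Since 9.084 > 6.251, we reject the null hypothesis — the data do not fit the 1:1:1:1 ratio.

9.084; not consistent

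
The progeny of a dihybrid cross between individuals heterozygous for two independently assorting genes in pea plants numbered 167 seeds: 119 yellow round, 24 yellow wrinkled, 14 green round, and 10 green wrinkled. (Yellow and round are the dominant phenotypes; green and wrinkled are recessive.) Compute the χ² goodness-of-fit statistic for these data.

A dihybrid F₂ with independent assortment and complete dominance at both loci gives a 9:3:3:1 phenotypic ratio.
Expected counts for N = 167 under a 9:3:3:1 ratio (total parts = 16):
  yellow round: 167 × 9/16 = 93.9375
  yellow wrinkled: 167 × 3/16 = 31.3125
  green round: 167 × 3/16 = 31.3125
  green wrinkled: 167 × 1/16 = 10.4375
χ² = Σ (O − E)² / E
  yellow round: (119 − 93.9375)² / 93.9375 = 6.6867
  yellow wrinkled: (24 − 31.3125)² / 31.3125 = 1.7077
  green round: (14 − 31.3125)² / 31.3125 = 9.5720
  green wrinkled: (10 − 10.4375)² / 10.4375 = 0.0183
χ² = 6.6867 + 1.7077 + 9.5720 + 0.0183 = 17.9847 ≈ 17.985

17.985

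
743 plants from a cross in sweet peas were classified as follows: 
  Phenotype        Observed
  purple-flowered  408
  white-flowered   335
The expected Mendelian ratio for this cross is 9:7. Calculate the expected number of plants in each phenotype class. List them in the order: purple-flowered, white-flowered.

Under the 9:7 hypothesis (Σ ratio = 16, N = 743):
  purple-flowered: 743 × 9/16 = 417.9375
  white-flowered: 743 × 7/16 = 325.0625

417.9375, 325.0625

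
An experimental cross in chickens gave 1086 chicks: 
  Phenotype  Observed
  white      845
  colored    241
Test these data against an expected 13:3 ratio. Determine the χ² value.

Total ratio parts = 16. Expected numbers out of 1086:
  white: 1086 × 13/16 = 882.375
  colored: 1086 × 3/16 = 203.625
χ² = Σ (O − E)² / E
  white: (845 − 882.375)² / 882.375 = 1.5831
  colored: (241 − 203.625)² / 203.625 = 6.8601
χ² = 1.5831 + 6.8601 = 8.4432 ≈ 8.443

8.443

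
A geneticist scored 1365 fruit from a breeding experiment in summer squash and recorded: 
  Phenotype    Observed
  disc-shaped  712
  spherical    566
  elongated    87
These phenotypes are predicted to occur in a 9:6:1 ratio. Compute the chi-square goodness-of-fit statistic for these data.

9.814

Expected counts for N = 1365 under a 9:6:1 ratio (total parts = 16):
  disc-shaped: 1365 × 9/16 = 767.8125
  spherical: 1365 × 6/16 = 511.875
  elongated: 1365 × 1/16 = 85.3125
χ² = Σ (O − E)² / E
  disc-shaped: (712 − 767.8125)² / 767.8125 = 4.0570
  spherical: (566 − 511.875)² / 511.875 = 5.7231
  elongated: (87 − 85.3125)² / 85.3125 = 0.0334
χ² = 4.0570 + 5.7231 + 0.0334 = 9.8135 ≈ 9.814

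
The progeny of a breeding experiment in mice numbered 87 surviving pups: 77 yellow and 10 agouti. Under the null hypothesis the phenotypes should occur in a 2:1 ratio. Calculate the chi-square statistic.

Total ratio parts = 3. Expected numbers out of 87:
  yellow: 87 × 2/3 = 58
  agouti: 87 × 1/3 = 29
χ² = Σ (O − E)² / E
  yellow: (77 − 58)² / 58 = 6.2241
  agouti: (10 − 29)² / 29 = 12.4483
χ² = 6.2241 + 12.4483 = 18.6724 ≈ 18.672

18.672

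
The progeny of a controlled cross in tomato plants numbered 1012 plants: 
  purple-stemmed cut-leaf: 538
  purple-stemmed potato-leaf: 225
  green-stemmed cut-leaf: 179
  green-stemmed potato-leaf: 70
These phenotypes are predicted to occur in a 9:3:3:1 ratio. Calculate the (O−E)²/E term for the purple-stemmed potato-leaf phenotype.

Total ratio parts = 16. Expected numbers out of 1012:
  purple-stemmed cut-leaf: 1012 × 9/16 = 569.25
  purple-stemmed potato-leaf: 1012 × 3/16 = 189.75
  green-stemmed cut-leaf: 1012 × 3/16 = 189.75
  green-stemmed potato-leaf: 1012 × 1/16 = 63.25
Contribution of purple-stemmed potato-leaf: (225 − 189.75)² / 189.75 = 6.5484

6.548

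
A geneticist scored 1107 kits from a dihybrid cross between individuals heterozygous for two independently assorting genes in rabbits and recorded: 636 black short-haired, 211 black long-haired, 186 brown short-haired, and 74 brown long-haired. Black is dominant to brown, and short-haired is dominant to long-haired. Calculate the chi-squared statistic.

A dihybrid F₂ with independent assortment and complete dominance at both loci gives a 9:3:3:1 phenotypic ratio.
Under the 9:3:3:1 hypothesis (Σ ratio = 16, N = 1107):
  black short-haired: 1107 × 9/16 = 622.6875
  black long-haired: 1107 × 3/16 = 207.5625
  brown short-haired: 1107 × 3/16 = 207.5625
  brown long-haired: 1107 × 1/16 = 69.1875
χ² = Σ (O − E)² / E
  black short-haired: (636 − 622.6875)² / 622.6875 = 0.2846
  black long-haired: (211 − 207.5625)² / 207.5625 = 0.0569
  brown short-haired: (186 − 207.5625)² / 207.5625 = 2.2400
  brown long-haired: (74 − 69.1875)² / 69.1875 = 0.3347
χ² = 0.2846 + 0.0569 + 2.2400 + 0.3347 = 2.9162 ≈ 2.916

2.916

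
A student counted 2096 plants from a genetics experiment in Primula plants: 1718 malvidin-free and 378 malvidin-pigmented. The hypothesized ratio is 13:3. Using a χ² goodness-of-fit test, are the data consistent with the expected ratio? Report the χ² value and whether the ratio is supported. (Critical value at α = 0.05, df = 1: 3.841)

The 13:3 ratio has 16 parts, so with N = 2096 the expected counts are:
  malvidin-free: 2096 × 13/16 = 1703
  malvidin-pigmented: 2096 × 3/16 = 393
χ² = Σ (O − E)² / E
  malvidin-free: (1718 − 1703)² / 1703 = 0.1321
  malvidin-pigmented: (378 − 393)² / 393 = 0.5725
χ² = 0.1321 + 0.5725 = 0.7046 ≈ 0.705
Degrees of freedom = 2 − 1 = 1; critical value at α = 0.05 is 3.841.
Since 0.705 < 3.841, we fail to reject the null hypothesis — the data are consistent with the 13:3 ratio.

0.705; consistent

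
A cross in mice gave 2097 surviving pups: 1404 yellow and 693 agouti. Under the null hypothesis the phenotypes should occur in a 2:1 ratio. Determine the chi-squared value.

0.077

The 2:1 ratio has 3 parts, so with N = 2097 the expected counts are:
  yellow: 2097 × 2/3 = 1398
  agouti: 2097 × 1/3 = 699
χ² = Σ (O − E)² / E
  yellow: (1404 − 1398)² / 1398 = 0.0258
  agouti: (693 − 699)² / 699 = 0.0515
χ² = 0.0258 + 0.0515 = 0.0773 ≈ 0.077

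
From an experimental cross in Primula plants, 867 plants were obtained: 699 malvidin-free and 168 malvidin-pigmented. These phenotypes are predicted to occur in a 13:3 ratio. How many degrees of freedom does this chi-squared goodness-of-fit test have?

A goodness-of-fit test with 2 phenotype classes has df = 2 − 1 = 1.

1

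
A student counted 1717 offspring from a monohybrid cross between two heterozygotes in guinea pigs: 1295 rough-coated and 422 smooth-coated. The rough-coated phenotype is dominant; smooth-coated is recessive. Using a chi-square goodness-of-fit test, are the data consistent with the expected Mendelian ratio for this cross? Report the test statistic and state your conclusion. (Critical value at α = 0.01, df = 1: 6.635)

For a monohybrid cross between heterozygotes with complete dominance, the expected phenotypic ratio is 3:1.
Expected counts for N = 1717 under a 3:1 ratio (total parts = 4):
  rough-coated: 1717 × 3/4 = 1287.75
  smooth-coated: 1717 × 1/4 = 429.25
χ² = Σ (O − E)² / E
  rough-coated: (1295 − 1287.75)² / 1287.75 = 0.0408
  smooth-coated: (422 − 429.25)² / 429.25 = 0.1225
χ² = 0.0408 + 0.1225 = 0.1633 ≈ 0.163
Degrees of freedom = 2 − 1 = 1; critical value at α = 0.01 is 6.635.
Since 0.163 < 6.635, we fail to reject the null hypothesis — the data are consistent with the 3:1 ratio.

0.163; consistent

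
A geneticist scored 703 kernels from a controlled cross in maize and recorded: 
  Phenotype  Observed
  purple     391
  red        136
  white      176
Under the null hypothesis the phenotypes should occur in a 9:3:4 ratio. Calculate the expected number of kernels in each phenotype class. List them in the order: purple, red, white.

Total ratio parts = 16. Expected numbers out of 703:
  purple: 703 × 9/16 = 395.4375
  red: 703 × 3/16 = 131.8125
  white: 703 × 4/16 = 175.75

395.4375, 131.8125, 175.75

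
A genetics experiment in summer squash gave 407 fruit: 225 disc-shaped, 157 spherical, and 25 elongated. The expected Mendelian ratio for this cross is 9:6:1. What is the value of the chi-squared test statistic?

Total ratio parts = 16. Expected numbers out of 407:
  disc-shaped: 407 × 9/16 = 228.9375
  spherical: 407 × 6/16 = 152.625
  elongated: 407 × 1/16 = 25.4375
χ² = Σ (O − E)² / E
  disc-shaped: (225 − 228.9375)² / 228.9375 = 0.0677
  spherical: (157 − 152.625)² / 152.625 = 0.1254
  elongated: (25 − 25.4375)² / 25.4375 = 0.0075
χ² = 0.0677 + 0.1254 + 0.0075 = 0.2006 ≈ 0.201

0.201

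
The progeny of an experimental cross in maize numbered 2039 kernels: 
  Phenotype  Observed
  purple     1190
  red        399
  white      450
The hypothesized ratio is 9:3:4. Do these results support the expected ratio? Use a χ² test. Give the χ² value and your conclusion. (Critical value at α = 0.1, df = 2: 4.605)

9.349; not consistent

Expected counts for N = 2039 under a 9:3:4 ratio (total parts = 16):
  purple: 2039 × 9/16 = 1146.9375
  red: 2039 × 3/16 = 382.3125
  white: 2039 × 4/16 = 509.75
χ² = Σ (O − E)² / E
  purple: (1190 − 1146.9375)² / 1146.9375 = 1.6168
  red: (399 − 382.3125)² / 382.3125 = 0.7284
  white: (450 − 509.75)² / 509.75 = 7.0036
χ² = 1.6168 + 0.7284 + 7.0036 = 9.3488 ≈ 9.349
Degrees of freedom = 3 − 1 = 2; critical value at α = 0.1 is 4.605.
Since 9.349 > 4.605, we reject the null hypothesis — the data do not fit the 9:3:4 ratio.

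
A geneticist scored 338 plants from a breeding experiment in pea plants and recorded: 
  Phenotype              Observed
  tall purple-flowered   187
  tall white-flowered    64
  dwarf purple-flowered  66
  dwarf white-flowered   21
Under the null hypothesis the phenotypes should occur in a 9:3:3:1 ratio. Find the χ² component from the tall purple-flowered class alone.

Under the 9:3:3:1 hypothesis (Σ ratio = 16, N = 338):
  tall purple-flowered: 338 × 9/16 = 190.125
  tall white-flowered: 338 × 3/16 = 63.375
  dwarf purple-flowered: 338 × 3/16 = 63.375
  dwarf white-flowered: 338 × 1/16 = 21.125
Contribution of tall purple-flowered: (187 − 190.125)² / 190.125 = 0.0514

0.051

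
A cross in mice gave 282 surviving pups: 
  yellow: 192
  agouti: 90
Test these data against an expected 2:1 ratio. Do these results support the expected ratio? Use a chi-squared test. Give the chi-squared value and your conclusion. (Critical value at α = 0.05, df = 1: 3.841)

Total ratio parts = 3. Expected numbers out of 282:
  yellow: 282 × 2/3 = 188
  agouti: 282 × 1/3 = 94
χ² = Σ (O − E)² / E
  yellow: (192 − 188)² / 188 = 0.0851
  agouti: (90 − 94)² / 94 = 0.1702
χ² = 0.0851 + 0.1702 = 0.2553 ≈ 0.255
Degrees of freedom = 2 − 1 = 1; critical value at α = 0.05 is 3.841.
Since 0.255 < 3.841, we fail to reject the null hypothesis — the data are consistent with the 2:1 ratio.

0.255; consistent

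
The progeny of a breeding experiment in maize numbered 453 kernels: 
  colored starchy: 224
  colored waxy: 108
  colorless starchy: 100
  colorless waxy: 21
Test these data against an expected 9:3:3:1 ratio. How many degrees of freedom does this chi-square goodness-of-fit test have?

A goodness-of-fit test with 4 phenotype classes has df = 4 − 1 = 3.

3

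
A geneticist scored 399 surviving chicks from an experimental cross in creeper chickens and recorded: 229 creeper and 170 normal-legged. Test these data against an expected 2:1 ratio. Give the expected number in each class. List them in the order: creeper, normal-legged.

266, 133

Expected counts for N = 399 under a 2:1 ratio (total parts = 3):
  creeper: 399 × 2/3 = 266
  normal-legged: 399 × 1/3 = 133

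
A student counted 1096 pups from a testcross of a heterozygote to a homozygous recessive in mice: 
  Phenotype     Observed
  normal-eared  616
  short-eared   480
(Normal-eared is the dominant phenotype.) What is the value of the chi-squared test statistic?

16.876

A testcross of a heterozygote (Aa × aa) gives a 1:1 phenotypic ratio.
The 1:1 ratio has 2 parts, so with N = 1096 the expected counts are:
  normal-eared: 1096 × 1/2 = 548
  short-eared: 1096 × 1/2 = 548
χ² = Σ (O − E)² / E
  normal-eared: (616 − 548)² / 548 = 8.4380
  short-eared: (480 − 548)² / 548 = 8.4380
χ² = 8.4380 + 8.4380 = 16.876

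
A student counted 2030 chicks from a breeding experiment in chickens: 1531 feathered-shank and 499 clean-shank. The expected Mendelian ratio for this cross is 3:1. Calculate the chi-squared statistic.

Total ratio parts = 4. Expected numbers out of 2030:
  feathered-shank: 2030 × 3/4 = 1522.5
  clean-shank: 2030 × 1/4 = 507.5
χ² = Σ (O − E)² / E
  feathered-shank: (1531 − 1522.5)² / 1522.5 = 0.0475
  clean-shank: (499 − 507.5)² / 507.5 = 0.1424
χ² = 0.0475 + 0.1424 = 0.1899 ≈ 0.190

0.190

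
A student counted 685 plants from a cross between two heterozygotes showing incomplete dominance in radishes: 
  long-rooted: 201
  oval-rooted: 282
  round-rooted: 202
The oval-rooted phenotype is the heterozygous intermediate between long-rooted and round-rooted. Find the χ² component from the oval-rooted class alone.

With incomplete dominance, a heterozygote × heterozygote cross gives a 1:2:1 phenotypic ratio.
Total ratio parts = 4. Expected numbers out of 685:
  long-rooted: 685 × 1/4 = 171.25
  oval-rooted: 685 × 2/4 = 342.5
  round-rooted: 685 × 1/4 = 171.25
Contribution of oval-rooted: (282 − 342.5)² / 342.5 = 10.6869

10.687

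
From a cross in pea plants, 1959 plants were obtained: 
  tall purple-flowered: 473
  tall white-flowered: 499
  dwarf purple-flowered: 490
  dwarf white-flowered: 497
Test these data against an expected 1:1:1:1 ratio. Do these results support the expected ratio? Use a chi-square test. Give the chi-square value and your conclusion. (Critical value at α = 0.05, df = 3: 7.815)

The 1:1:1:1 ratio has 4 parts, so with N = 1959 the expected counts are:
  tall purple-flowered: 1959 × 1/4 = 489.75
  tall white-flowered: 1959 × 1/4 = 489.75
  dwarf purple-flowered: 1959 × 1/4 = 489.75
  dwarf white-flowered: 1959 × 1/4 = 489.75
χ² = Σ (O − E)² / E
  tall purple-flowered: (473 − 489.75)² / 489.75 = 0.5729
  tall white-flowered: (499 − 489.75)² / 489.75 = 0.1747
  dwarf purple-flowered: (490 − 489.75)² / 489.75 = 0.0001
  dwarf white-flowered: (497 − 489.75)² / 489.75 = 0.1073
χ² = 0.5729 + 0.1747 + 0.0001 + 0.1073 = 0.855
Degrees of freedom = 4 − 1 = 3; critical value at α = 0.05 is 7.815.
Since 0.855 < 7.815, we fail to reject the null hypothesis — the data are consistent with the 1:1:1:1 ratio.

0.855; consistent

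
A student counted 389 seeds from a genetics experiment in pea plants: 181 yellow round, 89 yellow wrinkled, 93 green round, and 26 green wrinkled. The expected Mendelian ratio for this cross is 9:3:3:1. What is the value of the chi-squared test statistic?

15.707

Total ratio parts = 16. Expected numbers out of 389:
  yellow round: 389 × 9/16 = 218.8125
  yellow wrinkled: 389 × 3/16 = 72.9375
  green round: 389 × 3/16 = 72.9375
  green wrinkled: 389 × 1/16 = 24.3125
χ² = Σ (O − E)² / E
  yellow round: (181 − 218.8125)² / 218.8125 = 6.5343
  yellow wrinkled: (89 − 72.9375)² / 72.9375 = 3.5373
  green round: (93 − 72.9375)² / 72.9375 = 5.5185
  green wrinkled: (26 − 24.3125)² / 24.3125 = 0.1171
χ² = 6.5343 + 3.5373 + 5.5185 + 0.1171 = 15.7072 ≈ 15.707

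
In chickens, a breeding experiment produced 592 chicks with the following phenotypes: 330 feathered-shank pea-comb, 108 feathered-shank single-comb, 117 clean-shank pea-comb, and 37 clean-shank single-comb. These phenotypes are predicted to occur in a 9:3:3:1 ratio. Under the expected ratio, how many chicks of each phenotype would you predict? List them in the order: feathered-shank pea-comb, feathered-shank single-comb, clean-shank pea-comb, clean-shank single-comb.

Expected counts for N = 592 under a 9:3:3:1 ratio (total parts = 16):
  feathered-shank pea-comb: 592 × 9/16 = 333
  feathered-shank single-comb: 592 × 3/16 = 111
  clean-shank pea-comb: 592 × 3/16 = 111
  clean-shank single-comb: 592 × 1/16 = 37

333, 111, 111, 37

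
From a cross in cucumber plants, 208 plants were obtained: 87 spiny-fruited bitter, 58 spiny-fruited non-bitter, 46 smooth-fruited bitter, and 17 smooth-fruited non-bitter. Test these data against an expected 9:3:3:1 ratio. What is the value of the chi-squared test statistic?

Total ratio parts = 16. Expected numbers out of 208:
  spiny-fruited bitter: 208 × 9/16 = 117
  spiny-fruited non-bitter: 208 × 3/16 = 39
  smooth-fruited bitter: 208 × 3/16 = 39
  smooth-fruited non-bitter: 208 × 1/16 = 13
χ² = Σ (O − E)² / E
  spiny-fruited bitter: (87 − 117)² / 117 = 7.6923
  spiny-fruited non-bitter: (58 − 39)² / 39 = 9.2564
  smooth-fruited bitter: (46 − 39)² / 39 = 1.2564
  smooth-fruited non-bitter: (17 − 13)² / 13 = 1.2308
χ² = 7.6923 + 9.2564 + 1.2564 + 1.2308 = 19.4359 ≈ 19.436

19.436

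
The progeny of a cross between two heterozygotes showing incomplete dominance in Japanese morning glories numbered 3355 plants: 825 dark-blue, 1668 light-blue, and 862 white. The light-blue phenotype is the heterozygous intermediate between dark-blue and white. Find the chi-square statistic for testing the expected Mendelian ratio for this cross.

0.924

With incomplete dominance, a heterozygote × heterozygote cross gives a 1:2:1 phenotypic ratio.
The 1:2:1 ratio has 4 parts, so with N = 3355 the expected counts are:
  dark-blue: 3355 × 1/4 = 838.75
  light-blue: 3355 × 2/4 = 1677.5
  white: 3355 × 1/4 = 838.75
χ² = Σ (O − E)² / E
  dark-blue: (825 − 838.75)² / 838.75 = 0.2254
  light-blue: (1668 − 1677.5)² / 1677.5 = 0.0538
  white: (862 − 838.75)² / 838.75 = 0.6445
χ² = 0.2254 + 0.0538 + 0.6445 = 0.9237 ≈ 0.924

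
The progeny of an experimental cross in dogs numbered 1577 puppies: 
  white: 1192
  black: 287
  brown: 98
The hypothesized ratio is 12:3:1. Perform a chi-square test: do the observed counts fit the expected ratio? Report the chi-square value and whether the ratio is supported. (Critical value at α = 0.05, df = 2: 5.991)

Total ratio parts = 16. Expected numbers out of 1577:
  white: 1577 × 12/16 = 1182.75
  black: 1577 × 3/16 = 295.6875
  brown: 1577 × 1/16 = 98.5625
χ² = Σ (O − E)² / E
  white: (1192 − 1182.75)² / 1182.75 = 0.0723
  black: (287 − 295.6875)² / 295.6875 = 0.2552
  brown: (98 − 98.5625)² / 98.5625 = 0.0032
χ² = 0.0723 + 0.2552 + 0.0032 = 0.3307 ≈ 0.331
Degrees of freedom = 3 − 1 = 2; critical value at α = 0.05 is 5.991.
Since 0.331 < 5.991, we fail to reject the null hypothesis — the data are consistent with the 12:3:1 ratio.

0.331; consistent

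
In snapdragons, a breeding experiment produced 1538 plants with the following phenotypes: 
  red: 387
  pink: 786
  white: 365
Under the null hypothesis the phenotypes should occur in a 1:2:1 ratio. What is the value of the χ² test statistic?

Under the 1:2:1 hypothesis (Σ ratio = 4, N = 1538):
  red: 1538 × 1/4 = 384.5
  pink: 1538 × 2/4 = 769
  white: 1538 × 1/4 = 384.5
χ² = Σ (O − E)² / E
  red: (387 − 384.5)² / 384.5 = 0.0163
  pink: (786 − 769)² / 769 = 0.3758
  white: (365 − 384.5)² / 384.5 = 0.9889
χ² = 0.0163 + 0.3758 + 0.9889 = 1.381

1.381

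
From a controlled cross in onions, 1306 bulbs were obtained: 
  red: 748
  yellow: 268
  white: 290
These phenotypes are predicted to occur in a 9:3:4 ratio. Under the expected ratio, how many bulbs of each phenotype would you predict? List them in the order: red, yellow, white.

734.625, 244.875, 326.5

Expected counts for N = 1306 under a 9:3:4 ratio (total parts = 16):
  red: 1306 × 9/16 = 734.625
  yellow: 1306 × 3/16 = 244.875
  white: 1306 × 4/16 = 326.5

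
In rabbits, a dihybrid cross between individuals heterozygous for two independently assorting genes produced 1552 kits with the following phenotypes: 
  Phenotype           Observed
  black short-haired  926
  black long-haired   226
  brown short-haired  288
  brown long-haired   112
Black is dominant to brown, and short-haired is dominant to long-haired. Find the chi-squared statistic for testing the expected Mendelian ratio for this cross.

A dihybrid F₂ with independent assortment and complete dominance at both loci gives a 9:3:3:1 phenotypic ratio.
The 9:3:3:1 ratio has 16 parts, so with N = 1552 the expected counts are:
  black short-haired: 1552 × 9/16 = 873
  black long-haired: 1552 × 3/16 = 291
  brown short-haired: 1552 × 3/16 = 291
  brown long-haired: 1552 × 1/16 = 97
χ² = Σ (O − E)² / E
  black short-haired: (926 − 873)² / 873 = 3.2176
  black long-haired: (226 − 291)² / 291 = 14.5189
  brown short-haired: (288 − 291)² / 291 = 0.0309
  brown long-haired: (112 − 97)² / 97 = 2.3196
χ² = 3.2176 + 14.5189 + 0.0309 + 2.3196 = 20.087

20.087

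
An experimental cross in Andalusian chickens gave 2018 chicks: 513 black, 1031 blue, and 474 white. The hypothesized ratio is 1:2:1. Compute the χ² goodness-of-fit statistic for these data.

The 1:2:1 ratio has 4 parts, so with N = 2018 the expected counts are:
  black: 2018 × 1/4 = 504.5
  blue: 2018 × 2/4 = 1009
  white: 2018 × 1/4 = 504.5
χ² = Σ (O − E)² / E
  black: (513 − 504.5)² / 504.5 = 0.1432
  blue: (1031 − 1009)² / 1009 = 0.4797
  white: (474 − 504.5)² / 504.5 = 1.8439
χ² = 0.1432 + 0.4797 + 1.8439 = 2.4668 ≈ 2.467

2.467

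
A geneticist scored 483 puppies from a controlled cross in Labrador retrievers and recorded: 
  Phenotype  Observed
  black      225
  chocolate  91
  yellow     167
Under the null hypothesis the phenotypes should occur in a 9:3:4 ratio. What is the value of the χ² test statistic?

Under the 9:3:4 hypothesis (Σ ratio = 16, N = 483):
  black: 483 × 9/16 = 271.6875
  chocolate: 483 × 3/16 = 90.5625
  yellow: 483 × 4/16 = 120.75
χ² = Σ (O − E)² / E
  black: (225 − 271.6875)² / 271.6875 = 8.0229
  chocolate: (91 − 90.5625)² / 90.5625 = 0.0021
  yellow: (167 − 120.75)² / 120.75 = 17.7148
χ² = 8.0229 + 0.0021 + 17.7148 = 25.7398 ≈ 25.740

25.740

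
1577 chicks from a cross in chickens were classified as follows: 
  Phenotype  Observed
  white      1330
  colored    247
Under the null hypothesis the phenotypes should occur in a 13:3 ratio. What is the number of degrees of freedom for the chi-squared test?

1

A goodness-of-fit test with 2 phenotype classes has df = 2 − 1 = 1.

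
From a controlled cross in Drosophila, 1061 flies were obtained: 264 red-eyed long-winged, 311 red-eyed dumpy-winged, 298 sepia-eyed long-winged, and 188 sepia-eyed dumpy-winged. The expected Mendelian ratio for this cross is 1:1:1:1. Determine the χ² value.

The 1:1:1:1 ratio has 4 parts, so with N = 1061 the expected counts are:
  red-eyed long-winged: 1061 × 1/4 = 265.25
  red-eyed dumpy-winged: 1061 × 1/4 = 265.25
  sepia-eyed long-winged: 1061 × 1/4 = 265.25
  sepia-eyed dumpy-winged: 1061 × 1/4 = 265.25
χ² = Σ (O − E)² / E
  red-eyed long-winged: (264 − 265.25)² / 265.25 = 0.0059
  red-eyed dumpy-winged: (311 − 265.25)² / 265.25 = 7.8909
  sepia-eyed long-winged: (298 − 265.25)² / 265.25 = 4.0436
  sepia-eyed dumpy-winged: (188 − 265.25)² / 265.25 = 22.4979
χ² = 0.0059 + 7.8909 + 4.0436 + 22.4979 = 34.4383 ≈ 34.438

34.438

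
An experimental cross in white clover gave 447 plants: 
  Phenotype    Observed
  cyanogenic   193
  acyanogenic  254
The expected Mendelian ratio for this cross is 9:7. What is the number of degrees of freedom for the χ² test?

1

A goodness-of-fit test with 2 phenotype classes has df = 2 − 1 = 1.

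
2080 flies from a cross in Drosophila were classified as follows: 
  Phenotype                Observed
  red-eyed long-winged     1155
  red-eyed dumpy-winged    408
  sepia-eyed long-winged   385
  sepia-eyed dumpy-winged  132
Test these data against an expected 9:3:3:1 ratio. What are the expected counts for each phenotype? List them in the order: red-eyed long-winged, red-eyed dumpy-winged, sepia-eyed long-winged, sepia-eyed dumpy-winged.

Expected counts for N = 2080 under a 9:3:3:1 ratio (total parts = 16):
  red-eyed long-winged: 2080 × 9/16 = 1170
  red-eyed dumpy-winged: 2080 × 3/16 = 390
  sepia-eyed long-winged: 2080 × 3/16 = 390
  sepia-eyed dumpy-winged: 2080 × 1/16 = 130

1170, 390, 390, 130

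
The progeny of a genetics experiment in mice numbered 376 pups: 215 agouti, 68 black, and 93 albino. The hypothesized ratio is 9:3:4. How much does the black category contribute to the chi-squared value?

0.089

The 9:3:4 ratio has 16 parts, so with N = 376 the expected counts are:
  agouti: 376 × 9/16 = 211.5
  black: 376 × 3/16 = 70.5
  albino: 376 × 4/16 = 94
Contribution of black: (68 − 70.5)² / 70.5 = 0.0887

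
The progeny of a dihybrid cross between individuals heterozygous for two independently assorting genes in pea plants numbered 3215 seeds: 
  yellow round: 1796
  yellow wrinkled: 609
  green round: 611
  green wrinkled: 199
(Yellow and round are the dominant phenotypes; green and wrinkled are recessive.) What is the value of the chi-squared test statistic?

A dihybrid F₂ with independent assortment and complete dominance at both loci gives a 9:3:3:1 phenotypic ratio.
Total ratio parts = 16. Expected numbers out of 3215:
  yellow round: 3215 × 9/16 = 1808.4375
  yellow wrinkled: 3215 × 3/16 = 602.8125
  green round: 3215 × 3/16 = 602.8125
  green wrinkled: 3215 × 1/16 = 200.9375
χ² = Σ (O − E)² / E
  yellow round: (1796 − 1808.4375)² / 1808.4375 = 0.0855
  yellow wrinkled: (609 − 602.8125)² / 602.8125 = 0.0635
  green round: (611 − 602.8125)² / 602.8125 = 0.1112
  green wrinkled: (199 − 200.9375)² / 200.9375 = 0.0187
χ² = 0.0855 + 0.0635 + 0.1112 + 0.0187 = 0.2789 ≈ 0.279

0.279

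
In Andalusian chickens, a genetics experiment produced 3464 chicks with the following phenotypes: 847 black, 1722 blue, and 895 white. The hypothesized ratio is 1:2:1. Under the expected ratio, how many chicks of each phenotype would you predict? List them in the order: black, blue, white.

866, 1732, 866

The 1:2:1 ratio has 4 parts, so with N = 3464 the expected counts are:
  black: 3464 × 1/4 = 866
  blue: 3464 × 2/4 = 1732
  white: 3464 × 1/4 = 866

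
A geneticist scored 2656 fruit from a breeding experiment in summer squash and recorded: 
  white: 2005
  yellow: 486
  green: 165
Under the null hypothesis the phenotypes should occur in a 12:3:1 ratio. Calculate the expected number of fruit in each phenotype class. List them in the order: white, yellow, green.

Total ratio parts = 16. Expected numbers out of 2656:
  white: 2656 × 12/16 = 1992
  yellow: 2656 × 3/16 = 498
  green: 2656 × 1/16 = 166

1992, 498, 166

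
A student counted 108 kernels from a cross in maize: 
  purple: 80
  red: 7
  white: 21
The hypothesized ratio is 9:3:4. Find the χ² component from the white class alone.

Under the 9:3:4 hypothesis (Σ ratio = 16, N = 108):
  purple: 108 × 9/16 = 60.75
  red: 108 × 3/16 = 20.25
  white: 108 × 4/16 = 27
Contribution of white: (21 − 27)² / 27 = 1.3333

1.333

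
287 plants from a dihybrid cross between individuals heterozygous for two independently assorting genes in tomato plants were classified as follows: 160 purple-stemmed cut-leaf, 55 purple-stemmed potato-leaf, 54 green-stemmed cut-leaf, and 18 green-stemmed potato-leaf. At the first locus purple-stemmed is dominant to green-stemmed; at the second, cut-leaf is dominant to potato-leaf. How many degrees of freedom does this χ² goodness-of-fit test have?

3

A dihybrid F₂ with independent assortment and complete dominance at both loci gives a 9:3:3:1 phenotypic ratio.
A goodness-of-fit test with 4 phenotype classes has df = 4 − 1 = 3.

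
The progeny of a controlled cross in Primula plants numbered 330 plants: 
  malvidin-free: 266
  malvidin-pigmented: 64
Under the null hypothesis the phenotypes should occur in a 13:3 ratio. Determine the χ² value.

Expected counts for N = 330 under a 13:3 ratio (total parts = 16):
  malvidin-free: 330 × 13/16 = 268.125
  malvidin-pigmented: 330 × 3/16 = 61.875
χ² = Σ (O − E)² / E
  malvidin-free: (266 − 268.125)² / 268.125 = 0.0168
  malvidin-pigmented: (64 − 61.875)² / 61.875 = 0.0730
χ² = 0.0168 + 0.0730 = 0.0898 ≈ 0.090

0.090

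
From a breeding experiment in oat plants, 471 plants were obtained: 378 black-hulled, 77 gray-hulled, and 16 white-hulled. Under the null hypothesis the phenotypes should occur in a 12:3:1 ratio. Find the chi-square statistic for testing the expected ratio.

Under the 12:3:1 hypothesis (Σ ratio = 16, N = 471):
  black-hulled: 471 × 12/16 = 353.25
  gray-hulled: 471 × 3/16 = 88.3125
  white-hulled: 471 × 1/16 = 29.4375
χ² = Σ (O − E)² / E
  black-hulled: (378 − 353.25)² / 353.25 = 1.7341
  gray-hulled: (77 − 88.3125)² / 88.3125 = 1.4491
  white-hulled: (16 − 29.4375)² / 29.4375 = 6.1339
χ² = 1.7341 + 1.4491 + 6.1339 = 9.3171 ≈ 9.317

9.317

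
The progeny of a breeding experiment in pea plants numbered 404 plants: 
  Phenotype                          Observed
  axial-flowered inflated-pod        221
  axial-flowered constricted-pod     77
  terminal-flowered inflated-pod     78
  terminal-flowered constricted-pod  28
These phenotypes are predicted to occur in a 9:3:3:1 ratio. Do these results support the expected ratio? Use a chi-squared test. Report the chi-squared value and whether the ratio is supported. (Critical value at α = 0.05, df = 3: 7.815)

0.559; consistent

Expected counts for N = 404 under a 9:3:3:1 ratio (total parts = 16):
  axial-flowered inflated-pod: 404 × 9/16 = 227.25
  axial-flowered constricted-pod: 404 × 3/16 = 75.75
  terminal-flowered inflated-pod: 404 × 3/16 = 75.75
  terminal-flowered constricted-pod: 404 × 1/16 = 25.25
χ² = Σ (O − E)² / E
  axial-flowered inflated-pod: (221 − 227.25)² / 227.25 = 0.1719
  axial-flowered constricted-pod: (77 − 75.75)² / 75.75 = 0.0206
  terminal-flowered inflated-pod: (78 − 75.75)² / 75.75 = 0.0668
  terminal-flowered constricted-pod: (28 − 25.25)² / 25.25 = 0.2995
χ² = 0.1719 + 0.0206 + 0.0668 + 0.2995 = 0.5588 ≈ 0.559
Degrees of freedom = 4 − 1 = 3; critical value at α = 0.05 is 7.815.
Since 0.559 < 7.815, we fail to reject the null hypothesis — the data are consistent with the 9:3:3:1 ratio.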